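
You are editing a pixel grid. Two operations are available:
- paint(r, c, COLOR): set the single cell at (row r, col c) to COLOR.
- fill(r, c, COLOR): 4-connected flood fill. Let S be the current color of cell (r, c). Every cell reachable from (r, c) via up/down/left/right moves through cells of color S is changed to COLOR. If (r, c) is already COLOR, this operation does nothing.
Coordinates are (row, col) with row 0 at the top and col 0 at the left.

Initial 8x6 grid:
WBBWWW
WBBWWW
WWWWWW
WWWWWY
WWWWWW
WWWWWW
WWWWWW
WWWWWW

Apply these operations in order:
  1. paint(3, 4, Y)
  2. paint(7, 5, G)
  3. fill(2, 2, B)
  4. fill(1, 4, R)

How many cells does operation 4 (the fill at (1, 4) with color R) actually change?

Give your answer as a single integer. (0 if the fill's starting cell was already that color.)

After op 1 paint(3,4,Y):
WBBWWW
WBBWWW
WWWWWW
WWWWYY
WWWWWW
WWWWWW
WWWWWW
WWWWWW
After op 2 paint(7,5,G):
WBBWWW
WBBWWW
WWWWWW
WWWWYY
WWWWWW
WWWWWW
WWWWWW
WWWWWG
After op 3 fill(2,2,B) [41 cells changed]:
BBBBBB
BBBBBB
BBBBBB
BBBBYY
BBBBBB
BBBBBB
BBBBBB
BBBBBG
After op 4 fill(1,4,R) [45 cells changed]:
RRRRRR
RRRRRR
RRRRRR
RRRRYY
RRRRRR
RRRRRR
RRRRRR
RRRRRG

Answer: 45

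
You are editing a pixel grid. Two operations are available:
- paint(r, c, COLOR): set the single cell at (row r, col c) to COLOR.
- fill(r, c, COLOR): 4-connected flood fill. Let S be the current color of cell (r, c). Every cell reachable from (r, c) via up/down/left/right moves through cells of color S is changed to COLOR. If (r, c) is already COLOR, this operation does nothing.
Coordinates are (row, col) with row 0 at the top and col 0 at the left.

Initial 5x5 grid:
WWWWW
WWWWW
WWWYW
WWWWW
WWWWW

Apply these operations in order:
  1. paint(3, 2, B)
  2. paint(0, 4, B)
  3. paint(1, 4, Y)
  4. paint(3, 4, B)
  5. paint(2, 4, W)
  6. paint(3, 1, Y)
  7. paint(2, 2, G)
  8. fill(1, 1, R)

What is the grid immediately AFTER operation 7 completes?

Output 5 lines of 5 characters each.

After op 1 paint(3,2,B):
WWWWW
WWWWW
WWWYW
WWBWW
WWWWW
After op 2 paint(0,4,B):
WWWWB
WWWWW
WWWYW
WWBWW
WWWWW
After op 3 paint(1,4,Y):
WWWWB
WWWWY
WWWYW
WWBWW
WWWWW
After op 4 paint(3,4,B):
WWWWB
WWWWY
WWWYW
WWBWB
WWWWW
After op 5 paint(2,4,W):
WWWWB
WWWWY
WWWYW
WWBWB
WWWWW
After op 6 paint(3,1,Y):
WWWWB
WWWWY
WWWYW
WYBWB
WWWWW
After op 7 paint(2,2,G):
WWWWB
WWWWY
WWGYW
WYBWB
WWWWW

Answer: WWWWB
WWWWY
WWGYW
WYBWB
WWWWW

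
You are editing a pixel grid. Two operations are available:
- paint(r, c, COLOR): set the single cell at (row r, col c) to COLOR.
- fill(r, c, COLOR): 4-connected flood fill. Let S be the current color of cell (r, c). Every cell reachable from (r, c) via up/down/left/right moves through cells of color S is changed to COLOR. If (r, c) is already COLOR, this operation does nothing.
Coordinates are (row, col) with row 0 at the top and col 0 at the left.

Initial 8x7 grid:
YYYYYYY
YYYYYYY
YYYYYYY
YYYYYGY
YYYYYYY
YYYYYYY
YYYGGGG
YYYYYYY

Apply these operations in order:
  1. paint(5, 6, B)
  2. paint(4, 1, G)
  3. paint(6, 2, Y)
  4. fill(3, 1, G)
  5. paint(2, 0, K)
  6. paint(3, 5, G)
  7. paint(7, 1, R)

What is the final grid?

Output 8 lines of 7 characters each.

After op 1 paint(5,6,B):
YYYYYYY
YYYYYYY
YYYYYYY
YYYYYGY
YYYYYYY
YYYYYYB
YYYGGGG
YYYYYYY
After op 2 paint(4,1,G):
YYYYYYY
YYYYYYY
YYYYYYY
YYYYYGY
YGYYYYY
YYYYYYB
YYYGGGG
YYYYYYY
After op 3 paint(6,2,Y):
YYYYYYY
YYYYYYY
YYYYYYY
YYYYYGY
YGYYYYY
YYYYYYB
YYYGGGG
YYYYYYY
After op 4 fill(3,1,G) [49 cells changed]:
GGGGGGG
GGGGGGG
GGGGGGG
GGGGGGG
GGGGGGG
GGGGGGB
GGGGGGG
GGGGGGG
After op 5 paint(2,0,K):
GGGGGGG
GGGGGGG
KGGGGGG
GGGGGGG
GGGGGGG
GGGGGGB
GGGGGGG
GGGGGGG
After op 6 paint(3,5,G):
GGGGGGG
GGGGGGG
KGGGGGG
GGGGGGG
GGGGGGG
GGGGGGB
GGGGGGG
GGGGGGG
After op 7 paint(7,1,R):
GGGGGGG
GGGGGGG
KGGGGGG
GGGGGGG
GGGGGGG
GGGGGGB
GGGGGGG
GRGGGGG

Answer: GGGGGGG
GGGGGGG
KGGGGGG
GGGGGGG
GGGGGGG
GGGGGGB
GGGGGGG
GRGGGGG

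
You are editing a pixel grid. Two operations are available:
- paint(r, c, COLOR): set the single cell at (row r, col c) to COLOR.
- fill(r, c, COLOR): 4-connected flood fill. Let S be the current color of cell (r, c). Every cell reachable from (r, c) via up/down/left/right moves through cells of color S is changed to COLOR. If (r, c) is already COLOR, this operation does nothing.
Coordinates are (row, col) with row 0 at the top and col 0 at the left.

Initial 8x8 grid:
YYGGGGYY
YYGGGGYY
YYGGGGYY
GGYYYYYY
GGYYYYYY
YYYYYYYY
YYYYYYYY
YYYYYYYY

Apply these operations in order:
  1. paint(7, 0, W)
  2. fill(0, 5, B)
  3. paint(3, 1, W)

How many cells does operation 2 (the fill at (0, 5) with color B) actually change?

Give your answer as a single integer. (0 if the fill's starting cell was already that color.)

After op 1 paint(7,0,W):
YYGGGGYY
YYGGGGYY
YYGGGGYY
GGYYYYYY
GGYYYYYY
YYYYYYYY
YYYYYYYY
WYYYYYYY
After op 2 fill(0,5,B) [12 cells changed]:
YYBBBBYY
YYBBBBYY
YYBBBBYY
GGYYYYYY
GGYYYYYY
YYYYYYYY
YYYYYYYY
WYYYYYYY

Answer: 12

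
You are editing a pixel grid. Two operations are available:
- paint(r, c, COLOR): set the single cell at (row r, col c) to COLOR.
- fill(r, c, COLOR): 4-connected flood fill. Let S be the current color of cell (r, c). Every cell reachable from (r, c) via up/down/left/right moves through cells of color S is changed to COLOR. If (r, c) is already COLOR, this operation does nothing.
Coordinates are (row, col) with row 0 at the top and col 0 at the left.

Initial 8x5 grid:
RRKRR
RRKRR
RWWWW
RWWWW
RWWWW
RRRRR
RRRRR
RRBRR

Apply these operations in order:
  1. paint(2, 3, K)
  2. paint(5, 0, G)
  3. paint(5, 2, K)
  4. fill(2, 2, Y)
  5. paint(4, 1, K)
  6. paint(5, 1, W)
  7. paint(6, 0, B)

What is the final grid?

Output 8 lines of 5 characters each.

After op 1 paint(2,3,K):
RRKRR
RRKRR
RWWKW
RWWWW
RWWWW
RRRRR
RRRRR
RRBRR
After op 2 paint(5,0,G):
RRKRR
RRKRR
RWWKW
RWWWW
RWWWW
GRRRR
RRRRR
RRBRR
After op 3 paint(5,2,K):
RRKRR
RRKRR
RWWKW
RWWWW
RWWWW
GRKRR
RRRRR
RRBRR
After op 4 fill(2,2,Y) [11 cells changed]:
RRKRR
RRKRR
RYYKY
RYYYY
RYYYY
GRKRR
RRRRR
RRBRR
After op 5 paint(4,1,K):
RRKRR
RRKRR
RYYKY
RYYYY
RKYYY
GRKRR
RRRRR
RRBRR
After op 6 paint(5,1,W):
RRKRR
RRKRR
RYYKY
RYYYY
RKYYY
GWKRR
RRRRR
RRBRR
After op 7 paint(6,0,B):
RRKRR
RRKRR
RYYKY
RYYYY
RKYYY
GWKRR
BRRRR
RRBRR

Answer: RRKRR
RRKRR
RYYKY
RYYYY
RKYYY
GWKRR
BRRRR
RRBRR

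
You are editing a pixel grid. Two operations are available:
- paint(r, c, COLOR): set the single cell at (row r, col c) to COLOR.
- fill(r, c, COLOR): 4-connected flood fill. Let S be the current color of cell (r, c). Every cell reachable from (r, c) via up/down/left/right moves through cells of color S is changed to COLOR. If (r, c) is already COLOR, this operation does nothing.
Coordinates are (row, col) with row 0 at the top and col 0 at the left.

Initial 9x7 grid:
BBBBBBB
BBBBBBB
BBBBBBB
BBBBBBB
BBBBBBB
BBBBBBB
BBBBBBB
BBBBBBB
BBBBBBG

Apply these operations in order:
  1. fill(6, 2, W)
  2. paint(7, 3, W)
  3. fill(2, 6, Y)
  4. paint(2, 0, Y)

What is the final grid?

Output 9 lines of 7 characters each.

Answer: YYYYYYY
YYYYYYY
YYYYYYY
YYYYYYY
YYYYYYY
YYYYYYY
YYYYYYY
YYYYYYY
YYYYYYG

Derivation:
After op 1 fill(6,2,W) [62 cells changed]:
WWWWWWW
WWWWWWW
WWWWWWW
WWWWWWW
WWWWWWW
WWWWWWW
WWWWWWW
WWWWWWW
WWWWWWG
After op 2 paint(7,3,W):
WWWWWWW
WWWWWWW
WWWWWWW
WWWWWWW
WWWWWWW
WWWWWWW
WWWWWWW
WWWWWWW
WWWWWWG
After op 3 fill(2,6,Y) [62 cells changed]:
YYYYYYY
YYYYYYY
YYYYYYY
YYYYYYY
YYYYYYY
YYYYYYY
YYYYYYY
YYYYYYY
YYYYYYG
After op 4 paint(2,0,Y):
YYYYYYY
YYYYYYY
YYYYYYY
YYYYYYY
YYYYYYY
YYYYYYY
YYYYYYY
YYYYYYY
YYYYYYG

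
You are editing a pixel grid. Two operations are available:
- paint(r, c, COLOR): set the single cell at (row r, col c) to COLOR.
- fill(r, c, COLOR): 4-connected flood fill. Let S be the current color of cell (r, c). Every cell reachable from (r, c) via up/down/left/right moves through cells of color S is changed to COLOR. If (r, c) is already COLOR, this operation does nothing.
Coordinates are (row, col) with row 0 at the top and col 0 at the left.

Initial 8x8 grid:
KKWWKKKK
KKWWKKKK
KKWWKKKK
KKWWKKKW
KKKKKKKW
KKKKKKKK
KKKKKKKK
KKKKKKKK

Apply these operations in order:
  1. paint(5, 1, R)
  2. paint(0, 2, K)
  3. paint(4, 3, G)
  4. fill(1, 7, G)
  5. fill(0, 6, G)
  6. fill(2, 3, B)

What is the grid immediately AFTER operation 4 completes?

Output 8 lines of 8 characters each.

After op 1 paint(5,1,R):
KKWWKKKK
KKWWKKKK
KKWWKKKK
KKWWKKKW
KKKKKKKW
KRKKKKKK
KKKKKKKK
KKKKKKKK
After op 2 paint(0,2,K):
KKKWKKKK
KKWWKKKK
KKWWKKKK
KKWWKKKW
KKKKKKKW
KRKKKKKK
KKKKKKKK
KKKKKKKK
After op 3 paint(4,3,G):
KKKWKKKK
KKWWKKKK
KKWWKKKK
KKWWKKKW
KKKGKKKW
KRKKKKKK
KKKKKKKK
KKKKKKKK
After op 4 fill(1,7,G) [53 cells changed]:
GGGWGGGG
GGWWGGGG
GGWWGGGG
GGWWGGGW
GGGGGGGW
GRGGGGGG
GGGGGGGG
GGGGGGGG

Answer: GGGWGGGG
GGWWGGGG
GGWWGGGG
GGWWGGGW
GGGGGGGW
GRGGGGGG
GGGGGGGG
GGGGGGGG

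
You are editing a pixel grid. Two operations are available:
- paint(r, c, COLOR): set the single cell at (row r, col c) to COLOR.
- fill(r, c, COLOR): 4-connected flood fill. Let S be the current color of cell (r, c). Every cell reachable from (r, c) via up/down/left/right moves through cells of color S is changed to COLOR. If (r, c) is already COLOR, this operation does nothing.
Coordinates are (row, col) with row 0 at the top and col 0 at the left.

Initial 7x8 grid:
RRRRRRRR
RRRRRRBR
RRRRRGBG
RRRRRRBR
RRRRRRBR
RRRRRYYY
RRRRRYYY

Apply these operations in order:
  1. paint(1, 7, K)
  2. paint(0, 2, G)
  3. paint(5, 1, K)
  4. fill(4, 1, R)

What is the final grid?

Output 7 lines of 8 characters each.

After op 1 paint(1,7,K):
RRRRRRRR
RRRRRRBK
RRRRRGBG
RRRRRRBR
RRRRRRBR
RRRRRYYY
RRRRRYYY
After op 2 paint(0,2,G):
RRGRRRRR
RRRRRRBK
RRRRRGBG
RRRRRRBR
RRRRRRBR
RRRRRYYY
RRRRRYYY
After op 3 paint(5,1,K):
RRGRRRRR
RRRRRRBK
RRRRRGBG
RRRRRRBR
RRRRRRBR
RKRRRYYY
RRRRRYYY
After op 4 fill(4,1,R) [0 cells changed]:
RRGRRRRR
RRRRRRBK
RRRRRGBG
RRRRRRBR
RRRRRRBR
RKRRRYYY
RRRRRYYY

Answer: RRGRRRRR
RRRRRRBK
RRRRRGBG
RRRRRRBR
RRRRRRBR
RKRRRYYY
RRRRRYYY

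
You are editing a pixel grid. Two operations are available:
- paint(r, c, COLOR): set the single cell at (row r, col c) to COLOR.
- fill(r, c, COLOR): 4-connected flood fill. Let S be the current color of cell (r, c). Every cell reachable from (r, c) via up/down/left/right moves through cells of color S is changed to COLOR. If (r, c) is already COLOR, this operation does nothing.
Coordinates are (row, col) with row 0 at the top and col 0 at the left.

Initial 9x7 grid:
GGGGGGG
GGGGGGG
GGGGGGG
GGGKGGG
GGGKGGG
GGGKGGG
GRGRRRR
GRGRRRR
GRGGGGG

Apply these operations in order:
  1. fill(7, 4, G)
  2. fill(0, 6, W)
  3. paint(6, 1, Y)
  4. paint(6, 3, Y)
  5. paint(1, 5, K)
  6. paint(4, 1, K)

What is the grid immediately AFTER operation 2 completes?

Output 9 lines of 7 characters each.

After op 1 fill(7,4,G) [8 cells changed]:
GGGGGGG
GGGGGGG
GGGGGGG
GGGKGGG
GGGKGGG
GGGKGGG
GRGGGGG
GRGGGGG
GRGGGGG
After op 2 fill(0,6,W) [57 cells changed]:
WWWWWWW
WWWWWWW
WWWWWWW
WWWKWWW
WWWKWWW
WWWKWWW
WRWWWWW
WRWWWWW
WRWWWWW

Answer: WWWWWWW
WWWWWWW
WWWWWWW
WWWKWWW
WWWKWWW
WWWKWWW
WRWWWWW
WRWWWWW
WRWWWWW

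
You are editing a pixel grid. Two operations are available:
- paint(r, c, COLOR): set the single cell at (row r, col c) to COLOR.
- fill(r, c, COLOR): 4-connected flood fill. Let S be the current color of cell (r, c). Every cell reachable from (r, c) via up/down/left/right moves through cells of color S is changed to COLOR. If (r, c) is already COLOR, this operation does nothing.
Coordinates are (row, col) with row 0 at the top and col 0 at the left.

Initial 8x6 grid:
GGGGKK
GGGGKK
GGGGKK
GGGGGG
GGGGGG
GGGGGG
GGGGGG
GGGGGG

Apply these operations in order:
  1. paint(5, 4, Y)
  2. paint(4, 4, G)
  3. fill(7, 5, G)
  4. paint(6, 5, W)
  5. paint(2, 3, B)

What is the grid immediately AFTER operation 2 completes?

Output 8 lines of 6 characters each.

Answer: GGGGKK
GGGGKK
GGGGKK
GGGGGG
GGGGGG
GGGGYG
GGGGGG
GGGGGG

Derivation:
After op 1 paint(5,4,Y):
GGGGKK
GGGGKK
GGGGKK
GGGGGG
GGGGGG
GGGGYG
GGGGGG
GGGGGG
After op 2 paint(4,4,G):
GGGGKK
GGGGKK
GGGGKK
GGGGGG
GGGGGG
GGGGYG
GGGGGG
GGGGGG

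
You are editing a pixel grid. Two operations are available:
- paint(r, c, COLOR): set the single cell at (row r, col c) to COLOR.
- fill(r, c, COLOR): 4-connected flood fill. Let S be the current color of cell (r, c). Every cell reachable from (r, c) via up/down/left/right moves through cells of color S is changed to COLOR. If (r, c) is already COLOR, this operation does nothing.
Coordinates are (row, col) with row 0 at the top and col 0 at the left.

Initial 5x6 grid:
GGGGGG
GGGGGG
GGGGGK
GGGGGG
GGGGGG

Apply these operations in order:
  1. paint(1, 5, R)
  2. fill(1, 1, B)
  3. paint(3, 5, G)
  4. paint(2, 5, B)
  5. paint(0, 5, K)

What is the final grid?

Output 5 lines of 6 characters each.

After op 1 paint(1,5,R):
GGGGGG
GGGGGR
GGGGGK
GGGGGG
GGGGGG
After op 2 fill(1,1,B) [28 cells changed]:
BBBBBB
BBBBBR
BBBBBK
BBBBBB
BBBBBB
After op 3 paint(3,5,G):
BBBBBB
BBBBBR
BBBBBK
BBBBBG
BBBBBB
After op 4 paint(2,5,B):
BBBBBB
BBBBBR
BBBBBB
BBBBBG
BBBBBB
After op 5 paint(0,5,K):
BBBBBK
BBBBBR
BBBBBB
BBBBBG
BBBBBB

Answer: BBBBBK
BBBBBR
BBBBBB
BBBBBG
BBBBBB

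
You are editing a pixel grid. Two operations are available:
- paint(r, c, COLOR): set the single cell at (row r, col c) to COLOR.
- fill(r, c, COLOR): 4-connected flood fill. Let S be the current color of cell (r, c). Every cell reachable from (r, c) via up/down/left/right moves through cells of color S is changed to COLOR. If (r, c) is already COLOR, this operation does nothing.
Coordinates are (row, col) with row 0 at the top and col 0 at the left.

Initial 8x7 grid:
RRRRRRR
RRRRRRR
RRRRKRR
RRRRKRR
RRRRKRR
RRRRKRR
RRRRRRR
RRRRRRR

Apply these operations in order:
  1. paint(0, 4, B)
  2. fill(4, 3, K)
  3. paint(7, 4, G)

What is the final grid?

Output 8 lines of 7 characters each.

After op 1 paint(0,4,B):
RRRRBRR
RRRRRRR
RRRRKRR
RRRRKRR
RRRRKRR
RRRRKRR
RRRRRRR
RRRRRRR
After op 2 fill(4,3,K) [51 cells changed]:
KKKKBKK
KKKKKKK
KKKKKKK
KKKKKKK
KKKKKKK
KKKKKKK
KKKKKKK
KKKKKKK
After op 3 paint(7,4,G):
KKKKBKK
KKKKKKK
KKKKKKK
KKKKKKK
KKKKKKK
KKKKKKK
KKKKKKK
KKKKGKK

Answer: KKKKBKK
KKKKKKK
KKKKKKK
KKKKKKK
KKKKKKK
KKKKKKK
KKKKKKK
KKKKGKK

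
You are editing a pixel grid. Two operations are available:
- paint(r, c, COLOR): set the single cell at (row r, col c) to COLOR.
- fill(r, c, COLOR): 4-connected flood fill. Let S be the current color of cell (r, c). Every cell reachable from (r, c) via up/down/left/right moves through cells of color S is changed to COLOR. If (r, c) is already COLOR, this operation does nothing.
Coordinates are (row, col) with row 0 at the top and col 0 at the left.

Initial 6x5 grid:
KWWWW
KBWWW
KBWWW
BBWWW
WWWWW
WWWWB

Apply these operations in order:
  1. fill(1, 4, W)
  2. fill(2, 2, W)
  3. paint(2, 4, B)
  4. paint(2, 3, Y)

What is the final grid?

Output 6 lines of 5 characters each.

Answer: KWWWW
KBWWW
KBWYB
BBWWW
WWWWW
WWWWB

Derivation:
After op 1 fill(1,4,W) [0 cells changed]:
KWWWW
KBWWW
KBWWW
BBWWW
WWWWW
WWWWB
After op 2 fill(2,2,W) [0 cells changed]:
KWWWW
KBWWW
KBWWW
BBWWW
WWWWW
WWWWB
After op 3 paint(2,4,B):
KWWWW
KBWWW
KBWWB
BBWWW
WWWWW
WWWWB
After op 4 paint(2,3,Y):
KWWWW
KBWWW
KBWYB
BBWWW
WWWWW
WWWWB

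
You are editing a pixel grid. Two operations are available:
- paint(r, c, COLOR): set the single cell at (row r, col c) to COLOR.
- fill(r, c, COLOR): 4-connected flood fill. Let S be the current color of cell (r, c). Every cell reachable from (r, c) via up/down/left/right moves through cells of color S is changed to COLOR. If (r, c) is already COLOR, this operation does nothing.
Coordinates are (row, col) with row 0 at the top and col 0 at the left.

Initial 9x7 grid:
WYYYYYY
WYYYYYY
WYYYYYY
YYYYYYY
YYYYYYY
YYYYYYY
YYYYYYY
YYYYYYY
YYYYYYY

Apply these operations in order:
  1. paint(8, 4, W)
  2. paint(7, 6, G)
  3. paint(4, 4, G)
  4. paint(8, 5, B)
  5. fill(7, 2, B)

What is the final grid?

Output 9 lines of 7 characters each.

After op 1 paint(8,4,W):
WYYYYYY
WYYYYYY
WYYYYYY
YYYYYYY
YYYYYYY
YYYYYYY
YYYYYYY
YYYYYYY
YYYYWYY
After op 2 paint(7,6,G):
WYYYYYY
WYYYYYY
WYYYYYY
YYYYYYY
YYYYYYY
YYYYYYY
YYYYYYY
YYYYYYG
YYYYWYY
After op 3 paint(4,4,G):
WYYYYYY
WYYYYYY
WYYYYYY
YYYYYYY
YYYYGYY
YYYYYYY
YYYYYYY
YYYYYYG
YYYYWYY
After op 4 paint(8,5,B):
WYYYYYY
WYYYYYY
WYYYYYY
YYYYYYY
YYYYGYY
YYYYYYY
YYYYYYY
YYYYYYG
YYYYWBY
After op 5 fill(7,2,B) [55 cells changed]:
WBBBBBB
WBBBBBB
WBBBBBB
BBBBBBB
BBBBGBB
BBBBBBB
BBBBBBB
BBBBBBG
BBBBWBY

Answer: WBBBBBB
WBBBBBB
WBBBBBB
BBBBBBB
BBBBGBB
BBBBBBB
BBBBBBB
BBBBBBG
BBBBWBY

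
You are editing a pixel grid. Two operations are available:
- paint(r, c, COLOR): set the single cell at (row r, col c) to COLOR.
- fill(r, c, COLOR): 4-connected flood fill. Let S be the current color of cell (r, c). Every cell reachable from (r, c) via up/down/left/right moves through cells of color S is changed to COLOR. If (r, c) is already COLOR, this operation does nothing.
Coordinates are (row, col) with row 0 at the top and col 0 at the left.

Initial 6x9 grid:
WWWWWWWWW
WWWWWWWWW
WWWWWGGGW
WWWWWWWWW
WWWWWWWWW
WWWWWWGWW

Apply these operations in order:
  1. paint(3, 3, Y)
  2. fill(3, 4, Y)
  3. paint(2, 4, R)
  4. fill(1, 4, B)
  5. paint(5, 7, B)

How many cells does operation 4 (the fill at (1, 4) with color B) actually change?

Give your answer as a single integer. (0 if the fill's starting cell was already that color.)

Answer: 49

Derivation:
After op 1 paint(3,3,Y):
WWWWWWWWW
WWWWWWWWW
WWWWWGGGW
WWWYWWWWW
WWWWWWWWW
WWWWWWGWW
After op 2 fill(3,4,Y) [49 cells changed]:
YYYYYYYYY
YYYYYYYYY
YYYYYGGGY
YYYYYYYYY
YYYYYYYYY
YYYYYYGYY
After op 3 paint(2,4,R):
YYYYYYYYY
YYYYYYYYY
YYYYRGGGY
YYYYYYYYY
YYYYYYYYY
YYYYYYGYY
After op 4 fill(1,4,B) [49 cells changed]:
BBBBBBBBB
BBBBBBBBB
BBBBRGGGB
BBBBBBBBB
BBBBBBBBB
BBBBBBGBB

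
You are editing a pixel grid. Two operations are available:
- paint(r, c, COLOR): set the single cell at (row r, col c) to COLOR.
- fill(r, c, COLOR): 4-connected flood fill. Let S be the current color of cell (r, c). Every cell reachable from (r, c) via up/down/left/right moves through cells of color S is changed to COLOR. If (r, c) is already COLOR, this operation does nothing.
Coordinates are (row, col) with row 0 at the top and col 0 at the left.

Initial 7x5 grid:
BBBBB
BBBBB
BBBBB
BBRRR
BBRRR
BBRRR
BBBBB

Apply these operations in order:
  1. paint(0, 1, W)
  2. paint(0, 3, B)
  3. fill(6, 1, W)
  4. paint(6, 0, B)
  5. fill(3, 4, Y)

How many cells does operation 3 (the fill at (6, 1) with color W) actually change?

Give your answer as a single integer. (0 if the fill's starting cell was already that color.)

Answer: 25

Derivation:
After op 1 paint(0,1,W):
BWBBB
BBBBB
BBBBB
BBRRR
BBRRR
BBRRR
BBBBB
After op 2 paint(0,3,B):
BWBBB
BBBBB
BBBBB
BBRRR
BBRRR
BBRRR
BBBBB
After op 3 fill(6,1,W) [25 cells changed]:
WWWWW
WWWWW
WWWWW
WWRRR
WWRRR
WWRRR
WWWWW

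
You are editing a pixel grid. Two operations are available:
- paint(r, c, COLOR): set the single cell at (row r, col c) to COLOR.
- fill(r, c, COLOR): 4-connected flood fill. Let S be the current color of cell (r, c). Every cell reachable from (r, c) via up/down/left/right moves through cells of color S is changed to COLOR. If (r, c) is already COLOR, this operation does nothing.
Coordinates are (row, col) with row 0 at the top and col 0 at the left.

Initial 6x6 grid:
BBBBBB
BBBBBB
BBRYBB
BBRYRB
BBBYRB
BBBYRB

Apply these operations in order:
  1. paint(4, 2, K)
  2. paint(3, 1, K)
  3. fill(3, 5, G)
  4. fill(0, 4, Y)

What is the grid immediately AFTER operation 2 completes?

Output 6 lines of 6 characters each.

Answer: BBBBBB
BBBBBB
BBRYBB
BKRYRB
BBKYRB
BBBYRB

Derivation:
After op 1 paint(4,2,K):
BBBBBB
BBBBBB
BBRYBB
BBRYRB
BBKYRB
BBBYRB
After op 2 paint(3,1,K):
BBBBBB
BBBBBB
BBRYBB
BKRYRB
BBKYRB
BBBYRB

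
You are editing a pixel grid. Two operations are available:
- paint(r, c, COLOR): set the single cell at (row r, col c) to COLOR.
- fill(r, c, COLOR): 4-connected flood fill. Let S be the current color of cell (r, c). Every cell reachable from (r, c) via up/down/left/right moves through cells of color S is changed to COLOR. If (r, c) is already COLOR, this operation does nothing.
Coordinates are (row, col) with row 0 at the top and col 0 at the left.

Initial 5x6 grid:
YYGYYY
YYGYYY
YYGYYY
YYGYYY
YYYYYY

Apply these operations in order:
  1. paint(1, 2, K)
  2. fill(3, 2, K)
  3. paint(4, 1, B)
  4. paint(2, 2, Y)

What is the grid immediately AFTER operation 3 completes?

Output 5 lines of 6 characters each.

After op 1 paint(1,2,K):
YYGYYY
YYKYYY
YYGYYY
YYGYYY
YYYYYY
After op 2 fill(3,2,K) [2 cells changed]:
YYGYYY
YYKYYY
YYKYYY
YYKYYY
YYYYYY
After op 3 paint(4,1,B):
YYGYYY
YYKYYY
YYKYYY
YYKYYY
YBYYYY

Answer: YYGYYY
YYKYYY
YYKYYY
YYKYYY
YBYYYY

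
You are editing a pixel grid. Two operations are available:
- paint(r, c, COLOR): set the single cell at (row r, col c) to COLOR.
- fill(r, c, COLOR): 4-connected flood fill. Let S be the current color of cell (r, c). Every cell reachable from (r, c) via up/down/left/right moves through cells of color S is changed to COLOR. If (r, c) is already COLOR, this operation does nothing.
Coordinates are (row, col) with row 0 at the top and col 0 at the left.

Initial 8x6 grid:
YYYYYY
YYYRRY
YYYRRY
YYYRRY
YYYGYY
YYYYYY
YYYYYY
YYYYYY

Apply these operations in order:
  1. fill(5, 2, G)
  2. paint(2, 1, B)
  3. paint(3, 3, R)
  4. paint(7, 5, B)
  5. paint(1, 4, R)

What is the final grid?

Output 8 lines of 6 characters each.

After op 1 fill(5,2,G) [41 cells changed]:
GGGGGG
GGGRRG
GGGRRG
GGGRRG
GGGGGG
GGGGGG
GGGGGG
GGGGGG
After op 2 paint(2,1,B):
GGGGGG
GGGRRG
GBGRRG
GGGRRG
GGGGGG
GGGGGG
GGGGGG
GGGGGG
After op 3 paint(3,3,R):
GGGGGG
GGGRRG
GBGRRG
GGGRRG
GGGGGG
GGGGGG
GGGGGG
GGGGGG
After op 4 paint(7,5,B):
GGGGGG
GGGRRG
GBGRRG
GGGRRG
GGGGGG
GGGGGG
GGGGGG
GGGGGB
After op 5 paint(1,4,R):
GGGGGG
GGGRRG
GBGRRG
GGGRRG
GGGGGG
GGGGGG
GGGGGG
GGGGGB

Answer: GGGGGG
GGGRRG
GBGRRG
GGGRRG
GGGGGG
GGGGGG
GGGGGG
GGGGGB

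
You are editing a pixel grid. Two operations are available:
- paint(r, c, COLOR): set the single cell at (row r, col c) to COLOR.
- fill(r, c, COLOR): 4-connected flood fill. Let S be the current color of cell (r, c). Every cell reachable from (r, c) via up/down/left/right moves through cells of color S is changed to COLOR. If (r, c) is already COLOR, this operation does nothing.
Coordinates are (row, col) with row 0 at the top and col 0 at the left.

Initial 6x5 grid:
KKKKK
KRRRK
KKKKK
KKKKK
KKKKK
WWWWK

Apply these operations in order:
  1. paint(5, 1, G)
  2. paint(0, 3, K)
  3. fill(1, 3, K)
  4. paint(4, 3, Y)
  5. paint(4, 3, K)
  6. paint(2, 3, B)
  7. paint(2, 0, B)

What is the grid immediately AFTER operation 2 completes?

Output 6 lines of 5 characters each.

Answer: KKKKK
KRRRK
KKKKK
KKKKK
KKKKK
WGWWK

Derivation:
After op 1 paint(5,1,G):
KKKKK
KRRRK
KKKKK
KKKKK
KKKKK
WGWWK
After op 2 paint(0,3,K):
KKKKK
KRRRK
KKKKK
KKKKK
KKKKK
WGWWK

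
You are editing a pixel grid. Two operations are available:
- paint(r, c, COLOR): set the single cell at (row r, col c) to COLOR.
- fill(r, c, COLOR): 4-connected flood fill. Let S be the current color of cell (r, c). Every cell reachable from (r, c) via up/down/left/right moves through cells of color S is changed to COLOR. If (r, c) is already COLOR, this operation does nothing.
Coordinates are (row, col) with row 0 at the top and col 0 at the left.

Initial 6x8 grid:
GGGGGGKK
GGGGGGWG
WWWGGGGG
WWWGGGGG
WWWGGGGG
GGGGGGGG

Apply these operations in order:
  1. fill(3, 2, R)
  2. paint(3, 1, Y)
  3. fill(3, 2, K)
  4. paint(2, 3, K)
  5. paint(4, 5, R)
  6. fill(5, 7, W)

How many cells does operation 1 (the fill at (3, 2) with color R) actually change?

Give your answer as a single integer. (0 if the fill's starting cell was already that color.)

Answer: 9

Derivation:
After op 1 fill(3,2,R) [9 cells changed]:
GGGGGGKK
GGGGGGWG
RRRGGGGG
RRRGGGGG
RRRGGGGG
GGGGGGGG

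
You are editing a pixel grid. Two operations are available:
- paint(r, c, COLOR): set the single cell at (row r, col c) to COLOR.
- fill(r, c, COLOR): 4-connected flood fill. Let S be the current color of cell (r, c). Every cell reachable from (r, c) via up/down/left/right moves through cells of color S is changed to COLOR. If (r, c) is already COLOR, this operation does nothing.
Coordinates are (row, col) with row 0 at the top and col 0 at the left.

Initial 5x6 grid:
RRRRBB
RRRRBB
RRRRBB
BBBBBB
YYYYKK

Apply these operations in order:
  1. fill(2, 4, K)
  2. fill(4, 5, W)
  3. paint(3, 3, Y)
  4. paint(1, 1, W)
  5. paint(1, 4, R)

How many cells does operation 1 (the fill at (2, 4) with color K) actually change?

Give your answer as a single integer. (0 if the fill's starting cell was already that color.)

After op 1 fill(2,4,K) [12 cells changed]:
RRRRKK
RRRRKK
RRRRKK
KKKKKK
YYYYKK

Answer: 12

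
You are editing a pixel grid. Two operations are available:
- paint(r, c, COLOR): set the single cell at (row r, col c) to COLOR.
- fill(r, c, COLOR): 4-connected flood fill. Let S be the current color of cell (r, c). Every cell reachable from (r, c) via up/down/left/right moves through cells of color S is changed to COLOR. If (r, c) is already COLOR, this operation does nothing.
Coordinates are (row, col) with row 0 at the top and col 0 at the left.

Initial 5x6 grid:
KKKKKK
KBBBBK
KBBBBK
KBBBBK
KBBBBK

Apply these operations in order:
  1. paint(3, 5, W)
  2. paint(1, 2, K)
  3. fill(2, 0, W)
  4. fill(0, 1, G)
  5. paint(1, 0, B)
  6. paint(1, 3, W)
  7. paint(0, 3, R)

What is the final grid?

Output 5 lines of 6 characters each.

Answer: GGGRGG
BBGWBG
GBBBBG
GBBBBG
GBBBBK

Derivation:
After op 1 paint(3,5,W):
KKKKKK
KBBBBK
KBBBBK
KBBBBW
KBBBBK
After op 2 paint(1,2,K):
KKKKKK
KBKBBK
KBBBBK
KBBBBW
KBBBBK
After op 3 fill(2,0,W) [13 cells changed]:
WWWWWW
WBWBBW
WBBBBW
WBBBBW
WBBBBK
After op 4 fill(0,1,G) [14 cells changed]:
GGGGGG
GBGBBG
GBBBBG
GBBBBG
GBBBBK
After op 5 paint(1,0,B):
GGGGGG
BBGBBG
GBBBBG
GBBBBG
GBBBBK
After op 6 paint(1,3,W):
GGGGGG
BBGWBG
GBBBBG
GBBBBG
GBBBBK
After op 7 paint(0,3,R):
GGGRGG
BBGWBG
GBBBBG
GBBBBG
GBBBBK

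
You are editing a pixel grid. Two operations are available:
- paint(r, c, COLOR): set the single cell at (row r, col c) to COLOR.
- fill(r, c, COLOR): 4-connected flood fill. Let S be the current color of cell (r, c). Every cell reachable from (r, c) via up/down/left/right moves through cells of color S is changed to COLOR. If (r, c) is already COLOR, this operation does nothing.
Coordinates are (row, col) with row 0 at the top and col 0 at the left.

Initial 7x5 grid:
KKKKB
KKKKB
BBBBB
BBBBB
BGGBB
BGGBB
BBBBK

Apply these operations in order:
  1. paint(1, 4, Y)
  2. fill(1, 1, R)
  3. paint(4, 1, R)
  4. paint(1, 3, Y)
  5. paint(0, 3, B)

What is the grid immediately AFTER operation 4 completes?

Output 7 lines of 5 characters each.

Answer: RRRRB
RRRYY
BBBBB
BBBBB
BRGBB
BGGBB
BBBBK

Derivation:
After op 1 paint(1,4,Y):
KKKKB
KKKKY
BBBBB
BBBBB
BGGBB
BGGBB
BBBBK
After op 2 fill(1,1,R) [8 cells changed]:
RRRRB
RRRRY
BBBBB
BBBBB
BGGBB
BGGBB
BBBBK
After op 3 paint(4,1,R):
RRRRB
RRRRY
BBBBB
BBBBB
BRGBB
BGGBB
BBBBK
After op 4 paint(1,3,Y):
RRRRB
RRRYY
BBBBB
BBBBB
BRGBB
BGGBB
BBBBK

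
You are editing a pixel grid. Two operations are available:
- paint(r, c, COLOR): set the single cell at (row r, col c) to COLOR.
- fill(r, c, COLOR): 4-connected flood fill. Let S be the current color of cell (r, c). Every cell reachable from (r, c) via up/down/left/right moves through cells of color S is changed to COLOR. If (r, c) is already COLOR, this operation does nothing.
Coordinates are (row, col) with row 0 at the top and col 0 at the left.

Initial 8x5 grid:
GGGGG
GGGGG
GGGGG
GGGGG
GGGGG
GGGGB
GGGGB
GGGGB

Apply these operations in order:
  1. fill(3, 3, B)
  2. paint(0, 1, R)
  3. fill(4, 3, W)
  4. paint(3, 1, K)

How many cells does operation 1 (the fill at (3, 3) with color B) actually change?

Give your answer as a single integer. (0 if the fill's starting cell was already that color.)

After op 1 fill(3,3,B) [37 cells changed]:
BBBBB
BBBBB
BBBBB
BBBBB
BBBBB
BBBBB
BBBBB
BBBBB

Answer: 37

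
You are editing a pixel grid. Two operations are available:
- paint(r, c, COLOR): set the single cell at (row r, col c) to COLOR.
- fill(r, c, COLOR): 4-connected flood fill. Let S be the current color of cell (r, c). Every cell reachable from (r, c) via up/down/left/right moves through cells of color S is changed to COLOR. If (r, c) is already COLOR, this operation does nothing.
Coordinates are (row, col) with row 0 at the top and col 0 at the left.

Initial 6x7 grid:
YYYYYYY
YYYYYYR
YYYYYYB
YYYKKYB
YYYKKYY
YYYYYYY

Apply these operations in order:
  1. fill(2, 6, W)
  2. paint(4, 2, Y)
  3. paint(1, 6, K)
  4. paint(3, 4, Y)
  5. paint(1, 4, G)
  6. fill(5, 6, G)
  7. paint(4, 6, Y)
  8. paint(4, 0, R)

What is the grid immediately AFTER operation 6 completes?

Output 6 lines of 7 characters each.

After op 1 fill(2,6,W) [2 cells changed]:
YYYYYYY
YYYYYYR
YYYYYYW
YYYKKYW
YYYKKYY
YYYYYYY
After op 2 paint(4,2,Y):
YYYYYYY
YYYYYYR
YYYYYYW
YYYKKYW
YYYKKYY
YYYYYYY
After op 3 paint(1,6,K):
YYYYYYY
YYYYYYK
YYYYYYW
YYYKKYW
YYYKKYY
YYYYYYY
After op 4 paint(3,4,Y):
YYYYYYY
YYYYYYK
YYYYYYW
YYYKYYW
YYYKKYY
YYYYYYY
After op 5 paint(1,4,G):
YYYYYYY
YYYYGYK
YYYYYYW
YYYKYYW
YYYKKYY
YYYYYYY
After op 6 fill(5,6,G) [35 cells changed]:
GGGGGGG
GGGGGGK
GGGGGGW
GGGKGGW
GGGKKGG
GGGGGGG

Answer: GGGGGGG
GGGGGGK
GGGGGGW
GGGKGGW
GGGKKGG
GGGGGGG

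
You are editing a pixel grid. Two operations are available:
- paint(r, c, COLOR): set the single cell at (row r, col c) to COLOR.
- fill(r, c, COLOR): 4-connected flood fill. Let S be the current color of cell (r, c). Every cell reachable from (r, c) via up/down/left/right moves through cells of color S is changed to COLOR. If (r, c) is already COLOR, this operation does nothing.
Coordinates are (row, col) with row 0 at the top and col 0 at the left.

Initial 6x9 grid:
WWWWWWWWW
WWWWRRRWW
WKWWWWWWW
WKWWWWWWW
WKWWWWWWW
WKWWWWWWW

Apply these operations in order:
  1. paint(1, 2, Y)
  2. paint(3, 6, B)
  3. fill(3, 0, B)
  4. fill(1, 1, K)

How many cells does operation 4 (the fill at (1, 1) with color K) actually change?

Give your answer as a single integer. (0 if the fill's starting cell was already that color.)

After op 1 paint(1,2,Y):
WWWWWWWWW
WWYWRRRWW
WKWWWWWWW
WKWWWWWWW
WKWWWWWWW
WKWWWWWWW
After op 2 paint(3,6,B):
WWWWWWWWW
WWYWRRRWW
WKWWWWWWW
WKWWWWBWW
WKWWWWWWW
WKWWWWWWW
After op 3 fill(3,0,B) [45 cells changed]:
BBBBBBBBB
BBYBRRRBB
BKBBBBBBB
BKBBBBBBB
BKBBBBBBB
BKBBBBBBB
After op 4 fill(1,1,K) [46 cells changed]:
KKKKKKKKK
KKYKRRRKK
KKKKKKKKK
KKKKKKKKK
KKKKKKKKK
KKKKKKKKK

Answer: 46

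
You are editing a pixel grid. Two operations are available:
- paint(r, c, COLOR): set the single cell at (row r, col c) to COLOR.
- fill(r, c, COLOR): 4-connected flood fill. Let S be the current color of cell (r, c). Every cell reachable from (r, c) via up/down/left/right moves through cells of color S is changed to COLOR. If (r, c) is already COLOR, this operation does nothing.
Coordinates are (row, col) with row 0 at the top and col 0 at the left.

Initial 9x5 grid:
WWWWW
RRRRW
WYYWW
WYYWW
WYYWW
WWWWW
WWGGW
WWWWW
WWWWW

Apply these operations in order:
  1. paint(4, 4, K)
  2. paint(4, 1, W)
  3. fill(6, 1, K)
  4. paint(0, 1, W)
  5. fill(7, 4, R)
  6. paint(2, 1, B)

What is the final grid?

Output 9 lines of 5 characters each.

Answer: KWRRR
RRRRR
RBYRR
RYYRR
RRYRR
RRRRR
RRGGR
RRRRR
RRRRR

Derivation:
After op 1 paint(4,4,K):
WWWWW
RRRRW
WYYWW
WYYWW
WYYWK
WWWWW
WWGGW
WWWWW
WWWWW
After op 2 paint(4,1,W):
WWWWW
RRRRW
WYYWW
WYYWW
WWYWK
WWWWW
WWGGW
WWWWW
WWWWW
After op 3 fill(6,1,K) [33 cells changed]:
KKKKK
RRRRK
KYYKK
KYYKK
KKYKK
KKKKK
KKGGK
KKKKK
KKKKK
After op 4 paint(0,1,W):
KWKKK
RRRRK
KYYKK
KYYKK
KKYKK
KKKKK
KKGGK
KKKKK
KKKKK
After op 5 fill(7,4,R) [32 cells changed]:
KWRRR
RRRRR
RYYRR
RYYRR
RRYRR
RRRRR
RRGGR
RRRRR
RRRRR
After op 6 paint(2,1,B):
KWRRR
RRRRR
RBYRR
RYYRR
RRYRR
RRRRR
RRGGR
RRRRR
RRRRR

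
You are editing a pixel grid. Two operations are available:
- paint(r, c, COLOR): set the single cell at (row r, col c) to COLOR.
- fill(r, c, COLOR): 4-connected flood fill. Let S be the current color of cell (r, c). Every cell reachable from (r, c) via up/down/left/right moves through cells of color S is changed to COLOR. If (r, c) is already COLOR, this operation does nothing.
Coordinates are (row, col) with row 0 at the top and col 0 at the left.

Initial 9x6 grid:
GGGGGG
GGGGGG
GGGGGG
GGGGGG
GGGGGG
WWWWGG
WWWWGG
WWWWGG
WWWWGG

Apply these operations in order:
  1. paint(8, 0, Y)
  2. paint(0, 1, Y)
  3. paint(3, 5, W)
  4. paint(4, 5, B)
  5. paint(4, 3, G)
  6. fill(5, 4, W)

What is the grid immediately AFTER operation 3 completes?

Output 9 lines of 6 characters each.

After op 1 paint(8,0,Y):
GGGGGG
GGGGGG
GGGGGG
GGGGGG
GGGGGG
WWWWGG
WWWWGG
WWWWGG
YWWWGG
After op 2 paint(0,1,Y):
GYGGGG
GGGGGG
GGGGGG
GGGGGG
GGGGGG
WWWWGG
WWWWGG
WWWWGG
YWWWGG
After op 3 paint(3,5,W):
GYGGGG
GGGGGG
GGGGGG
GGGGGW
GGGGGG
WWWWGG
WWWWGG
WWWWGG
YWWWGG

Answer: GYGGGG
GGGGGG
GGGGGG
GGGGGW
GGGGGG
WWWWGG
WWWWGG
WWWWGG
YWWWGG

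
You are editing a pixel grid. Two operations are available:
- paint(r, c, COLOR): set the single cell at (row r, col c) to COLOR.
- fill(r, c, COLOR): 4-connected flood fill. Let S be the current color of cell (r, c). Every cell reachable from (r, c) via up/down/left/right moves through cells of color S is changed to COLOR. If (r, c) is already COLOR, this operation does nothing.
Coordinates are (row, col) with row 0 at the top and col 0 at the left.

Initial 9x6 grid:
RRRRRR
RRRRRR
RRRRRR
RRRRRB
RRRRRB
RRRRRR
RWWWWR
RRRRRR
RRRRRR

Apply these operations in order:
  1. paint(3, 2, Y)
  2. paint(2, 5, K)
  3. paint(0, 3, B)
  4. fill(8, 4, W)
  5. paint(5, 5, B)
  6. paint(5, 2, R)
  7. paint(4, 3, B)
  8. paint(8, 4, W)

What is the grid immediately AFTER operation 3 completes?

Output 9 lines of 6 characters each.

After op 1 paint(3,2,Y):
RRRRRR
RRRRRR
RRRRRR
RRYRRB
RRRRRB
RRRRRR
RWWWWR
RRRRRR
RRRRRR
After op 2 paint(2,5,K):
RRRRRR
RRRRRR
RRRRRK
RRYRRB
RRRRRB
RRRRRR
RWWWWR
RRRRRR
RRRRRR
After op 3 paint(0,3,B):
RRRBRR
RRRRRR
RRRRRK
RRYRRB
RRRRRB
RRRRRR
RWWWWR
RRRRRR
RRRRRR

Answer: RRRBRR
RRRRRR
RRRRRK
RRYRRB
RRRRRB
RRRRRR
RWWWWR
RRRRRR
RRRRRR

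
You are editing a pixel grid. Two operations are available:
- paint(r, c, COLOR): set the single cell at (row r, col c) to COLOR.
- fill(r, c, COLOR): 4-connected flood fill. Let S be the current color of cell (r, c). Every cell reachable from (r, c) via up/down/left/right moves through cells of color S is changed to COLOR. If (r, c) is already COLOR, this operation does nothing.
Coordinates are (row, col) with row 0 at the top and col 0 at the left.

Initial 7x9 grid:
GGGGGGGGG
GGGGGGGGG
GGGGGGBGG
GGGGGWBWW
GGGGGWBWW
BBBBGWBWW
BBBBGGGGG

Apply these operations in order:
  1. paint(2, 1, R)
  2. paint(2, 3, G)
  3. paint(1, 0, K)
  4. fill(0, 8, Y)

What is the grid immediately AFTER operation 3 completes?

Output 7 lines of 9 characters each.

Answer: GGGGGGGGG
KGGGGGGGG
GRGGGGBGG
GGGGGWBWW
GGGGGWBWW
BBBBGWBWW
BBBBGGGGG

Derivation:
After op 1 paint(2,1,R):
GGGGGGGGG
GGGGGGGGG
GRGGGGBGG
GGGGGWBWW
GGGGGWBWW
BBBBGWBWW
BBBBGGGGG
After op 2 paint(2,3,G):
GGGGGGGGG
GGGGGGGGG
GRGGGGBGG
GGGGGWBWW
GGGGGWBWW
BBBBGWBWW
BBBBGGGGG
After op 3 paint(1,0,K):
GGGGGGGGG
KGGGGGGGG
GRGGGGBGG
GGGGGWBWW
GGGGGWBWW
BBBBGWBWW
BBBBGGGGG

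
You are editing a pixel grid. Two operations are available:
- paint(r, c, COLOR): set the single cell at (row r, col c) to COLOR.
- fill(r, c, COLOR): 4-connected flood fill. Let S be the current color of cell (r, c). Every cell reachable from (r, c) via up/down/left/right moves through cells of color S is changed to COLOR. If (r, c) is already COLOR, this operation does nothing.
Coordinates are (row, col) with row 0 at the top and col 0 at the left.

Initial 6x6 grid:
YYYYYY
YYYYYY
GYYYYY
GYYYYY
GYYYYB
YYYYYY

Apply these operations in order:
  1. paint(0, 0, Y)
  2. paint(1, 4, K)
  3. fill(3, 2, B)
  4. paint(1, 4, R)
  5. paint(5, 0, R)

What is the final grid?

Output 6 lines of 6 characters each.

Answer: BBBBBB
BBBBRB
GBBBBB
GBBBBB
GBBBBB
RBBBBB

Derivation:
After op 1 paint(0,0,Y):
YYYYYY
YYYYYY
GYYYYY
GYYYYY
GYYYYB
YYYYYY
After op 2 paint(1,4,K):
YYYYYY
YYYYKY
GYYYYY
GYYYYY
GYYYYB
YYYYYY
After op 3 fill(3,2,B) [31 cells changed]:
BBBBBB
BBBBKB
GBBBBB
GBBBBB
GBBBBB
BBBBBB
After op 4 paint(1,4,R):
BBBBBB
BBBBRB
GBBBBB
GBBBBB
GBBBBB
BBBBBB
After op 5 paint(5,0,R):
BBBBBB
BBBBRB
GBBBBB
GBBBBB
GBBBBB
RBBBBB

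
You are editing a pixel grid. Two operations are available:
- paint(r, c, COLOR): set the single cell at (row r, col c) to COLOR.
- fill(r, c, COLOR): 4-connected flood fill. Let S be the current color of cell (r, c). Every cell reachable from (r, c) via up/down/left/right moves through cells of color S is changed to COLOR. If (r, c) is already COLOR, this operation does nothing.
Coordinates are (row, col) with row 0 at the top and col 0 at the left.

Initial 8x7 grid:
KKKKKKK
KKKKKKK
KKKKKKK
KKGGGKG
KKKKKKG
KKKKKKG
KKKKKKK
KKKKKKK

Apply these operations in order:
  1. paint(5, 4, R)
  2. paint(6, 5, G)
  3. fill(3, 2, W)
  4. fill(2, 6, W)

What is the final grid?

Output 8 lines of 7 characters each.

After op 1 paint(5,4,R):
KKKKKKK
KKKKKKK
KKKKKKK
KKGGGKG
KKKKKKG
KKKKRKG
KKKKKKK
KKKKKKK
After op 2 paint(6,5,G):
KKKKKKK
KKKKKKK
KKKKKKK
KKGGGKG
KKKKKKG
KKKKRKG
KKKKKGK
KKKKKKK
After op 3 fill(3,2,W) [3 cells changed]:
KKKKKKK
KKKKKKK
KKKKKKK
KKWWWKG
KKKKKKG
KKKKRKG
KKKKKGK
KKKKKKK
After op 4 fill(2,6,W) [48 cells changed]:
WWWWWWW
WWWWWWW
WWWWWWW
WWWWWWG
WWWWWWG
WWWWRWG
WWWWWGW
WWWWWWW

Answer: WWWWWWW
WWWWWWW
WWWWWWW
WWWWWWG
WWWWWWG
WWWWRWG
WWWWWGW
WWWWWWW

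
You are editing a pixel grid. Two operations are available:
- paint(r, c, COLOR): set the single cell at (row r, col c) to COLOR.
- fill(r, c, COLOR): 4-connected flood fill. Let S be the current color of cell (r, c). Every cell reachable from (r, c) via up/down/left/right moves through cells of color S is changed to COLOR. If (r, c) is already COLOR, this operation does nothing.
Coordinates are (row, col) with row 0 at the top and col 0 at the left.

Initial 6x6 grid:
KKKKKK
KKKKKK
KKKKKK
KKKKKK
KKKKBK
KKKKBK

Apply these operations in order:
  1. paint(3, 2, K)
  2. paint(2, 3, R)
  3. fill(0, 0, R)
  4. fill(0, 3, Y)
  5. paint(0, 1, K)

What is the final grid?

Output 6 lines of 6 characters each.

Answer: YKYYYY
YYYYYY
YYYYYY
YYYYYY
YYYYBY
YYYYBY

Derivation:
After op 1 paint(3,2,K):
KKKKKK
KKKKKK
KKKKKK
KKKKKK
KKKKBK
KKKKBK
After op 2 paint(2,3,R):
KKKKKK
KKKKKK
KKKRKK
KKKKKK
KKKKBK
KKKKBK
After op 3 fill(0,0,R) [33 cells changed]:
RRRRRR
RRRRRR
RRRRRR
RRRRRR
RRRRBR
RRRRBR
After op 4 fill(0,3,Y) [34 cells changed]:
YYYYYY
YYYYYY
YYYYYY
YYYYYY
YYYYBY
YYYYBY
After op 5 paint(0,1,K):
YKYYYY
YYYYYY
YYYYYY
YYYYYY
YYYYBY
YYYYBY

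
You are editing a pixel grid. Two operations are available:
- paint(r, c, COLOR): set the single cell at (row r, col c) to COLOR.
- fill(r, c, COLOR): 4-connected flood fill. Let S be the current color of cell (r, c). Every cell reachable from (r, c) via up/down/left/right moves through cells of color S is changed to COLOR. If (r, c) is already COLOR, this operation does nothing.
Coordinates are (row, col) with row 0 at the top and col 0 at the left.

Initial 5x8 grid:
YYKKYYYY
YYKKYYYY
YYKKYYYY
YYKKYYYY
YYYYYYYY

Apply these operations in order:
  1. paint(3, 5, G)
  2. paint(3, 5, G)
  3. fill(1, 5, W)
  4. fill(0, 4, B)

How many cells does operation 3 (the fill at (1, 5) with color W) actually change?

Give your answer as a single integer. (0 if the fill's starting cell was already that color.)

After op 1 paint(3,5,G):
YYKKYYYY
YYKKYYYY
YYKKYYYY
YYKKYGYY
YYYYYYYY
After op 2 paint(3,5,G):
YYKKYYYY
YYKKYYYY
YYKKYYYY
YYKKYGYY
YYYYYYYY
After op 3 fill(1,5,W) [31 cells changed]:
WWKKWWWW
WWKKWWWW
WWKKWWWW
WWKKWGWW
WWWWWWWW

Answer: 31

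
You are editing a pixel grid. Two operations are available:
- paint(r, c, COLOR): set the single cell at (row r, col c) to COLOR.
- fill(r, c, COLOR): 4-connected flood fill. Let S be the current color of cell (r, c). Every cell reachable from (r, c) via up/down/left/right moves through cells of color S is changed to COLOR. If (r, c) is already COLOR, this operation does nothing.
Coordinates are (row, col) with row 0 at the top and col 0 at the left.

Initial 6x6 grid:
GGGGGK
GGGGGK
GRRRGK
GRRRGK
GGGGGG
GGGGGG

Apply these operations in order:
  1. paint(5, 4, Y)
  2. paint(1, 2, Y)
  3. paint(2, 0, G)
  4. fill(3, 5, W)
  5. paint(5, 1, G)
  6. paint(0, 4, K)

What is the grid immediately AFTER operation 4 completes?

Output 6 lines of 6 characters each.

Answer: GGGGGW
GGYGGW
GRRRGW
GRRRGW
GGGGGG
GGGGYG

Derivation:
After op 1 paint(5,4,Y):
GGGGGK
GGGGGK
GRRRGK
GRRRGK
GGGGGG
GGGGYG
After op 2 paint(1,2,Y):
GGGGGK
GGYGGK
GRRRGK
GRRRGK
GGGGGG
GGGGYG
After op 3 paint(2,0,G):
GGGGGK
GGYGGK
GRRRGK
GRRRGK
GGGGGG
GGGGYG
After op 4 fill(3,5,W) [4 cells changed]:
GGGGGW
GGYGGW
GRRRGW
GRRRGW
GGGGGG
GGGGYG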